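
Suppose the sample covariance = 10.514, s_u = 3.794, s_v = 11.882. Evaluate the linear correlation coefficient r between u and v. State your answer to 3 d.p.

0.233

r = Cov(u,v) / (s_u · s_v) = 10.514 / (3.794 × 11.882)
  = 10.514 / 45.0803 ≈ 0.233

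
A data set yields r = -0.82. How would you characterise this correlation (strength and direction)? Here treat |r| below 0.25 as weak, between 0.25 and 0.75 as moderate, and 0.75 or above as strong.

strong negative

r = -0.82 < 0 so the relationship is negative.
|r| = 0.82, which falls in the strong range.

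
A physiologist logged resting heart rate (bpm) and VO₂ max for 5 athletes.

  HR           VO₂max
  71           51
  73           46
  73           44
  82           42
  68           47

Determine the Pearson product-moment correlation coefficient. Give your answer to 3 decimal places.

-0.720

n = 5, Σx = 367, Σy = 230, Σx² = 27047, Σy² = 10626, Σxy = 16831
nΣxy − ΣxΣy = 84155 − 84410 = -255
nΣx² − (Σx)² = 135235 − 134689 = 546; nΣy² − (Σy)² = 53130 − 52900 = 230
r = -255 / √(546 × 230) = -255 / 354.3727 ≈ -0.720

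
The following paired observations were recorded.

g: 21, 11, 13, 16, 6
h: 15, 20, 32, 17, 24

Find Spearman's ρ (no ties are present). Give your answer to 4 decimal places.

Rank g: 5, 2, 3, 4, 1
Rank h: 1, 3, 5, 2, 4
d = rank(g) − rank(h): 4, -1, -2, 2, -3; Σd² = 34
ρ = 1 − 6Σd² / [n(n²−1)] = 1 − 6×34 / (5×24) = 1 − 204/120 ≈ -0.7000

-0.7000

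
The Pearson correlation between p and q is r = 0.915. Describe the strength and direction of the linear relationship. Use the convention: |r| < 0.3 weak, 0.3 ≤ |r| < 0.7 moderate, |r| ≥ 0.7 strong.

r = 0.915 > 0 so the relationship is positive.
|r| = 0.915, which falls in the strong range.

strong positive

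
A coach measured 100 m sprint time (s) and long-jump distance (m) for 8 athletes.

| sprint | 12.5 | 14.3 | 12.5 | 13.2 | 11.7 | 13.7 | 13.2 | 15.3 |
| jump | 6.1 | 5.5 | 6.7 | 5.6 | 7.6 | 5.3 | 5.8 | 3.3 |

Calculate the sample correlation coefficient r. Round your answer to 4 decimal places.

n = 8, Σx = 106.4, Σy = 45.9, Σx² = 1424.14, Σy² = 274.09, Σxy = 601.15
nΣxy − ΣxΣy = 4809.2 − 4883.76 = -74.56
nΣx² − (Σx)² = 11393.12 − 11320.96 = 72.16; nΣy² − (Σy)² = 2192.72 − 2106.81 = 85.91
r = -74.56 / √(72.16 × 85.91) = -74.56 / 78.7354 ≈ -0.9470

-0.9470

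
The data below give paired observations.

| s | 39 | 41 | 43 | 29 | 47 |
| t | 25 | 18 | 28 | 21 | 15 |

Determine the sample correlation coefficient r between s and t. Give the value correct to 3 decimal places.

-0.196

n = 5, Σs = 199, Σt = 107, Σs² = 8101, Σt² = 2399, Σst = 4231
nΣst − ΣsΣt = 21155 − 21293 = -138
nΣs² − (Σs)² = 40505 − 39601 = 904; nΣt² − (Σt)² = 11995 − 11449 = 546
r = -138 / √(904 × 546) = -138 / 702.5553 ≈ -0.196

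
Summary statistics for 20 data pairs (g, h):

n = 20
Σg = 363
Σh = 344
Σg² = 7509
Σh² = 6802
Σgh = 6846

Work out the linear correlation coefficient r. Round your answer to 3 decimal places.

r = (nΣgh − ΣgΣh) / √[(nΣg² − (Σg)²)(nΣh² − (Σh)²)]
Numerator: 20×6846 − 363×344 = 12048
Denominator: √[(150180 − 131769)(136040 − 118336)] = √[18411 × 17704] = 18054.0395
r = 12048 / 18054.0395 ≈ 0.667

0.667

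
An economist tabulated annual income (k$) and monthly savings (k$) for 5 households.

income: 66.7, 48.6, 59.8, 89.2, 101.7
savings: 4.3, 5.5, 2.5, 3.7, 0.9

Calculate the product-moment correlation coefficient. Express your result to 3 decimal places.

-0.731

n = 5, Σx = 366, Σy = 16.9, Σx² = 28686.42, Σy² = 69.49, Σxy = 1125.18
nΣxy − ΣxΣy = 5625.9 − 6185.4 = -559.5
nΣx² − (Σx)² = 143432.1 − 133956 = 9476.1; nΣy² − (Σy)² = 347.45 − 285.61 = 61.84
r = -559.5 / √(9476.1 × 61.84) = -559.5 / 765.5077 ≈ -0.731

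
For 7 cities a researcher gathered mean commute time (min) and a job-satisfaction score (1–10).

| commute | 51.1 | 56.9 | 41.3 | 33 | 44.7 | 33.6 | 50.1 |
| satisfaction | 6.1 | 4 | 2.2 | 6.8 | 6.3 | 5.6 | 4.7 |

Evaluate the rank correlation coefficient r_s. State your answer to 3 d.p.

Rank commute: 6, 7, 3, 1, 4, 2, 5
Rank satisfaction: 5, 2, 1, 7, 6, 4, 3
d = rank(commute) − rank(satisfaction): 1, 5, 2, -6, -2, -2, 2; Σd² = 78
ρ = 1 − 6Σd² / [n(n²−1)] = 1 − 6×78 / (7×48) = 1 − 468/336 ≈ -0.393

-0.393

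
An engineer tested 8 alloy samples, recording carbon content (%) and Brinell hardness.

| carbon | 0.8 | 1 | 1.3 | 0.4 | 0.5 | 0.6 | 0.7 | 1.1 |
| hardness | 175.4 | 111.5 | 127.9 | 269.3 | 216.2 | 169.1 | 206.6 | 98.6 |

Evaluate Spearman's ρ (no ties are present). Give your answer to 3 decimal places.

Rank carbon: 5, 6, 8, 1, 2, 3, 4, 7
Rank hardness: 5, 2, 3, 8, 7, 4, 6, 1
d = rank(carbon) − rank(hardness): 0, 4, 5, -7, -5, -1, -2, 6; Σd² = 156
ρ = 1 − 6Σd² / [n(n²−1)] = 1 − 6×156 / (8×63) = 1 − 936/504 ≈ -0.857

-0.857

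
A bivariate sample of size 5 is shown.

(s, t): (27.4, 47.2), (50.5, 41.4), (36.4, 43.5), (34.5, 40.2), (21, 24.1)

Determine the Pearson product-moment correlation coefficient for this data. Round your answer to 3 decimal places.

n = 5, Σs = 169.8, Σt = 196.4, Σs² = 6257.22, Σt² = 8030.9, Σst = 6860.38
nΣst − ΣsΣt = 34301.9 − 33348.72 = 953.18
nΣs² − (Σs)² = 31286.1 − 28832.04 = 2454.06; nΣt² − (Σt)² = 40154.5 − 38572.96 = 1581.54
r = 953.18 / √(2454.06 × 1581.54) = 953.18 / 1970.0746 ≈ 0.484

0.484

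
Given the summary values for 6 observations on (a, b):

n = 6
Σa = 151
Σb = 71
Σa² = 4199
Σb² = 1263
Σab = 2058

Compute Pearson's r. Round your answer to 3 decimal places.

r = (nΣab − ΣaΣb) / √[(nΣa² − (Σa)²)(nΣb² − (Σb)²)]
Numerator: 6×2058 − 151×71 = 1627
Denominator: √[(25194 − 22801)(7578 − 5041)] = √[2393 × 2537] = 2463.9483
r = 1627 / 2463.9483 ≈ 0.660

0.660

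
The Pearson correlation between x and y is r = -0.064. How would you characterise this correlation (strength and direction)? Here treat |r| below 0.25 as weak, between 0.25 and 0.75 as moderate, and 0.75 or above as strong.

r = -0.064 < 0 so the relationship is negative.
|r| = 0.064, which falls in the weak range.

weak negative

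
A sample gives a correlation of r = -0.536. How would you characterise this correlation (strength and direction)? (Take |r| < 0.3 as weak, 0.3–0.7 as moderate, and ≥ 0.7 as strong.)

moderate negative

r = -0.536 < 0 so the relationship is negative.
|r| = 0.536, which falls in the moderate range.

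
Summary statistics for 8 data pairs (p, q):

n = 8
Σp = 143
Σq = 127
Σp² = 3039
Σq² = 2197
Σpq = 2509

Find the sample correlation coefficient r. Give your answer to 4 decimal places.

0.8083

r = (nΣpq − ΣpΣq) / √[(nΣp² − (Σp)²)(nΣq² − (Σq)²)]
Numerator: 8×2509 − 143×127 = 1911
Denominator: √[(24312 − 20449)(17576 − 16129)] = √[3863 × 1447] = 2364.2675
r = 1911 / 2364.2675 ≈ 0.8083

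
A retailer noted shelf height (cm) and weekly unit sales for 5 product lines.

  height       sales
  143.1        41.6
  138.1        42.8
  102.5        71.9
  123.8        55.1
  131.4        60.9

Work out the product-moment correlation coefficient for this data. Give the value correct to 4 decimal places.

-0.9124

n = 5, Σx = 638.9, Σy = 272.3, Σx² = 82647.87, Σy² = 15476.83, Σxy = 34057.03
nΣxy − ΣxΣy = 170285.15 − 173972.47 = -3687.32
nΣx² − (Σx)² = 413239.35 − 408193.21 = 5046.14; nΣy² − (Σy)² = 77384.15 − 74147.29 = 3236.86
r = -3687.32 / √(5046.14 × 3236.86) = -3687.32 / 4041.4909 ≈ -0.9124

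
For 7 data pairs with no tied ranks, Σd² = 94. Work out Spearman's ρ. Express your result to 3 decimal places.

ρ = 1 − 6Σd² / [n(n²−1)] = 1 − 6×94 / (7×48)
  = 1 − 564/336 = 1 − 1.6786 ≈ -0.679

-0.679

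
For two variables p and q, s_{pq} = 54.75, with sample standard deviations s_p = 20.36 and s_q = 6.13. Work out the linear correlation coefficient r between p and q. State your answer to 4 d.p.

0.4387

r = Cov(p,q) / (s_p · s_q) = 54.75 / (20.36 × 6.13)
  = 54.75 / 124.8068 ≈ 0.4387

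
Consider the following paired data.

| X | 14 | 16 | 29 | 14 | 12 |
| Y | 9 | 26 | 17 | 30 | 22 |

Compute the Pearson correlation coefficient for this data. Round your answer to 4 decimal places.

-0.2188

n = 5, ΣX = 85, ΣY = 104, ΣX² = 1633, ΣY² = 2430, ΣXY = 1719
nΣXY − ΣXΣY = 8595 − 8840 = -245
nΣX² − (ΣX)² = 8165 − 7225 = 940; nΣY² − (ΣY)² = 12150 − 10816 = 1334
r = -245 / √(940 × 1334) = -245 / 1119.8036 ≈ -0.2188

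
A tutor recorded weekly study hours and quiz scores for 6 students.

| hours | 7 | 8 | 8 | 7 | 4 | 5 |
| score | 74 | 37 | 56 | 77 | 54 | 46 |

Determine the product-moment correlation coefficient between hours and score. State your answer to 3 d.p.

n = 6, Σx = 39, Σy = 344, Σx² = 267, Σy² = 20942, Σxy = 2247
nΣxy − ΣxΣy = 13482 − 13416 = 66
nΣx² − (Σx)² = 1602 − 1521 = 81; nΣy² − (Σy)² = 125652 − 118336 = 7316
r = 66 / √(81 × 7316) = 66 / 769.8026 ≈ 0.086

0.086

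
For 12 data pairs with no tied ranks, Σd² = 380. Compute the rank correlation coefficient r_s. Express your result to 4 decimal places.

-0.3287

ρ = 1 − 6Σd² / [n(n²−1)] = 1 − 6×380 / (12×143)
  = 1 − 2280/1716 = 1 − 1.32867 ≈ -0.3287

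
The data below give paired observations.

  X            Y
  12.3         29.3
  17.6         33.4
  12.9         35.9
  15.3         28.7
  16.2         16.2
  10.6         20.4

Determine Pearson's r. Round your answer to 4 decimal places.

0.0990

n = 6, ΣX = 84.9, ΣY = 163.9, ΣX² = 1236.35, ΣY² = 4765.15, ΣXY = 2329.13
nΣXY − ΣXΣY = 13974.78 − 13915.11 = 59.67
nΣX² − (ΣX)² = 7418.1 − 7208.01 = 210.09; nΣY² − (ΣY)² = 28590.9 − 26863.21 = 1727.69
r = 59.67 / √(210.09 × 1727.69) = 59.67 / 602.4702 ≈ 0.0990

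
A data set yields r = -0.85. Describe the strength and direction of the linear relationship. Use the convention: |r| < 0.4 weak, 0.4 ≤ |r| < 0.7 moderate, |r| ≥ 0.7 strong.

r = -0.85 < 0 so the relationship is negative.
|r| = 0.85, which falls in the strong range.

strong negative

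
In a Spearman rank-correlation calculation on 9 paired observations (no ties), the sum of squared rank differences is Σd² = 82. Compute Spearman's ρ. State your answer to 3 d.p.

0.317

ρ = 1 − 6Σd² / [n(n²−1)] = 1 − 6×82 / (9×80)
  = 1 − 492/720 = 1 − 0.6833 ≈ 0.317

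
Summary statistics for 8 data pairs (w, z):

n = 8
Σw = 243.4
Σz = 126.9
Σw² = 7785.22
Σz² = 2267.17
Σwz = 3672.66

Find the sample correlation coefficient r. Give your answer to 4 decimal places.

r = (nΣwz − ΣwΣz) / √[(nΣw² − (Σw)²)(nΣz² − (Σz)²)]
Numerator: 8×3672.66 − 243.4×126.9 = -1506.18
Denominator: √[(62281.76 − 59243.56)(18137.36 − 16103.61)] = √[3038.2 × 2033.75] = 2485.7472
r = -1506.18 / 2485.7472 ≈ -0.6059

-0.6059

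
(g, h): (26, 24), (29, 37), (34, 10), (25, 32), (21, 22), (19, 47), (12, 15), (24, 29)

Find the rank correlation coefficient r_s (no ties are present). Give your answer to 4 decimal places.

-0.0952

Rank g: 6, 7, 8, 5, 3, 2, 1, 4
Rank h: 4, 7, 1, 6, 3, 8, 2, 5
d = rank(g) − rank(h): 2, 0, 7, -1, 0, -6, -1, -1; Σd² = 92
ρ = 1 − 6Σd² / [n(n²−1)] = 1 − 6×92 / (8×63) = 1 − 552/504 ≈ -0.0952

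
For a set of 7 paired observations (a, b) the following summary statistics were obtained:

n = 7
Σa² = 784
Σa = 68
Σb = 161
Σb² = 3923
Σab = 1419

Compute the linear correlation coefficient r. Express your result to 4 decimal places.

r = (nΣab − ΣaΣb) / √[(nΣa² − (Σa)²)(nΣb² − (Σb)²)]
Numerator: 7×1419 − 68×161 = -1015
Denominator: √[(5488 − 4624)(27461 − 25921)] = √[864 × 1540] = 1153.4990
r = -1015 / 1153.4990 ≈ -0.8799

-0.8799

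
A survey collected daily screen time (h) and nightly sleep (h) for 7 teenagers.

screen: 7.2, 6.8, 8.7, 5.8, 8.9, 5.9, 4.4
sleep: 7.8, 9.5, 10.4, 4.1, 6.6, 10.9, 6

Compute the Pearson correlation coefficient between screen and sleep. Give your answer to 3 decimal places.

n = 7, Σx = 47.7, Σy = 55.3, Σx² = 340.79, Σy² = 474.43, Σxy = 384.47
nΣxy − ΣxΣy = 2691.29 − 2637.81 = 53.48
nΣx² − (Σx)² = 2385.53 − 2275.29 = 110.24; nΣy² − (Σy)² = 3321.01 − 3058.09 = 262.92
r = 53.48 / √(110.24 × 262.92) = 53.48 / 170.2478 ≈ 0.314

0.314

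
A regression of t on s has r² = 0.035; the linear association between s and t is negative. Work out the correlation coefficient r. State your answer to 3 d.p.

-0.187

|r| = √0.035 = 0.187
The association is negative, so r = −0.187.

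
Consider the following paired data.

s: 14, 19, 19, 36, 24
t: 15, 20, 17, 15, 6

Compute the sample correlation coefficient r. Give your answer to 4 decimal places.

n = 5, Σs = 112, Σt = 73, Σs² = 2790, Σt² = 1175, Σst = 1597
nΣst − ΣsΣt = 7985 − 8176 = -191
nΣs² − (Σs)² = 13950 − 12544 = 1406; nΣt² − (Σt)² = 5875 − 5329 = 546
r = -191 / √(1406 × 546) = -191 / 876.1712 ≈ -0.2180

-0.2180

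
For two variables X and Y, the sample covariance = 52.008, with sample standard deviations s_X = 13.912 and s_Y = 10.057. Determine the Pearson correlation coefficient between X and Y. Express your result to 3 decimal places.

0.372

r = Cov(X,Y) / (s_X · s_Y) = 52.008 / (13.912 × 10.057)
  = 52.008 / 139.9130 ≈ 0.372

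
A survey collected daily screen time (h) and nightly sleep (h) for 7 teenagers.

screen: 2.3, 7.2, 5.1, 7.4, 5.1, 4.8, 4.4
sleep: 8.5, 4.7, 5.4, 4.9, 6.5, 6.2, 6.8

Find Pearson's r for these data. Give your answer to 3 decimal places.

n = 7, Σx = 36.3, Σy = 43, Σx² = 206.31, Σy² = 274.44, Σxy = 210.02
nΣxy − ΣxΣy = 1470.14 − 1560.9 = -90.76
nΣx² − (Σx)² = 1444.17 − 1317.69 = 126.48; nΣy² − (Σy)² = 1921.08 − 1849 = 72.08
r = -90.76 / √(126.48 × 72.08) = -90.76 / 95.4813 ≈ -0.951

-0.951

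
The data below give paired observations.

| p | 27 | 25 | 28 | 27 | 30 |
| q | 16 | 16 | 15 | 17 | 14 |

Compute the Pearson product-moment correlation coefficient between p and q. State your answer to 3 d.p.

n = 5, Σp = 137, Σq = 78, Σp² = 3767, Σq² = 1222, Σpq = 2131
nΣpq − ΣpΣq = 10655 − 10686 = -31
nΣp² − (Σp)² = 18835 − 18769 = 66; nΣq² − (Σq)² = 6110 − 6084 = 26
r = -31 / √(66 × 26) = -31 / 41.4246 ≈ -0.748

-0.748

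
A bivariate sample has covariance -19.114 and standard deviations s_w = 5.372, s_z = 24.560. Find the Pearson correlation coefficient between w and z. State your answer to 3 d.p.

-0.145

r = Cov(w,z) / (s_w · s_z) = -19.114 / (5.372 × 24.560)
  = -19.114 / 131.9363 ≈ -0.145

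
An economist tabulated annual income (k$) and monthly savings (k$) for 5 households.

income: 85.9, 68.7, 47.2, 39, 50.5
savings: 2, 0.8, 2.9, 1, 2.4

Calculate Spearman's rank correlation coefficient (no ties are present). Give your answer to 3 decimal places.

-0.200

Rank income: 5, 4, 2, 1, 3
Rank savings: 3, 1, 5, 2, 4
d = rank(income) − rank(savings): 2, 3, -3, -1, -1; Σd² = 24
ρ = 1 − 6Σd² / [n(n²−1)] = 1 − 6×24 / (5×24) = 1 − 144/120 ≈ -0.200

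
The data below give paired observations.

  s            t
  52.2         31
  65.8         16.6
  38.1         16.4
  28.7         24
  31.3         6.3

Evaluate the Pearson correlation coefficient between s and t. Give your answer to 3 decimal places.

n = 5, Σs = 216.1, Σt = 94.3, Σs² = 10309.47, Σt² = 2121.21, Σst = 4221.31
nΣst − ΣsΣt = 21106.55 − 20378.23 = 728.32
nΣs² − (Σs)² = 51547.35 − 46699.21 = 4848.14; nΣt² − (Σt)² = 10606.05 − 8892.49 = 1713.56
r = 728.32 / √(4848.14 × 1713.56) = 728.32 / 2882.2871 ≈ 0.253

0.253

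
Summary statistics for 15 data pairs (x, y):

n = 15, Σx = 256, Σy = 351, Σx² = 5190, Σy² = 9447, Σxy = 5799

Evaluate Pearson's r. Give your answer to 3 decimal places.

r = (nΣxy − ΣxΣy) / √[(nΣx² − (Σx)²)(nΣy² − (Σy)²)]
Numerator: 15×5799 − 256×351 = -2871
Denominator: √[(77850 − 65536)(141705 − 123201)] = √[12314 × 18504] = 15094.9745
r = -2871 / 15094.9745 ≈ -0.190

-0.190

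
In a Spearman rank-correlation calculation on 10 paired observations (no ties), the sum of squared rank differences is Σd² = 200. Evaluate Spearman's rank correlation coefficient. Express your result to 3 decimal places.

ρ = 1 − 6Σd² / [n(n²−1)] = 1 − 6×200 / (10×99)
  = 1 − 1200/990 = 1 − 1.2121 ≈ -0.212

-0.212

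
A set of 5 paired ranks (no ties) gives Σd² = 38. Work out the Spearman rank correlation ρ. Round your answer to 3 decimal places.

ρ = 1 − 6Σd² / [n(n²−1)] = 1 − 6×38 / (5×24)
  = 1 − 228/120 = 1 − 1.9000 ≈ -0.900

-0.900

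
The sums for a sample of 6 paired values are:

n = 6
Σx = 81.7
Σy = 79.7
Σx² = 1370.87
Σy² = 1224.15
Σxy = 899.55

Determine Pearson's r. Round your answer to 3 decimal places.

-0.898

r = (nΣxy − ΣxΣy) / √[(nΣx² − (Σx)²)(nΣy² − (Σy)²)]
Numerator: 6×899.55 − 81.7×79.7 = -1114.19
Denominator: √[(8225.22 − 6674.89)(7344.9 − 6352.09)] = √[1550.33 × 992.81] = 1240.6382
r = -1114.19 / 1240.6382 ≈ -0.898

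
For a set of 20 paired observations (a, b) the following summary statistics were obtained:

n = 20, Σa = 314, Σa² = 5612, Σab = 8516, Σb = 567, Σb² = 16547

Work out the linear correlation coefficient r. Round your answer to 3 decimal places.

-0.680

r = (nΣab − ΣaΣb) / √[(nΣa² − (Σa)²)(nΣb² − (Σb)²)]
Numerator: 20×8516 − 314×567 = -7718
Denominator: √[(112240 − 98596)(330940 − 321489)] = √[13644 × 9451] = 11355.5909
r = -7718 / 11355.5909 ≈ -0.680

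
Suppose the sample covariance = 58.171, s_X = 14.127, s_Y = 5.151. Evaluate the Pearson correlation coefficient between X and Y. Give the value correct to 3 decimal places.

r = Cov(X,Y) / (s_X · s_Y) = 58.171 / (14.127 × 5.151)
  = 58.171 / 72.7682 ≈ 0.799

0.799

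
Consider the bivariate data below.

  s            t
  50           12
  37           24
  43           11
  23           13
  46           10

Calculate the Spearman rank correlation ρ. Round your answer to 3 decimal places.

-0.600

Rank s: 5, 2, 3, 1, 4
Rank t: 3, 5, 2, 4, 1
d = rank(s) − rank(t): 2, -3, 1, -3, 3; Σd² = 32
ρ = 1 − 6Σd² / [n(n²−1)] = 1 − 6×32 / (5×24) = 1 − 192/120 ≈ -0.600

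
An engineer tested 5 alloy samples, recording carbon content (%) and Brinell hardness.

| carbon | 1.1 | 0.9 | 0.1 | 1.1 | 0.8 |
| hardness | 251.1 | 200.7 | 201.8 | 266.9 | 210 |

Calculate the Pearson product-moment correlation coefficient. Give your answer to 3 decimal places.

0.674

n = 5, Σx = 4, Σy = 1130.5, Σx² = 3.88, Σy² = 259390.55, Σxy = 938.61
nΣxy − ΣxΣy = 4693.05 − 4522 = 171.05
nΣx² − (Σx)² = 19.4 − 16 = 3.4; nΣy² − (Σy)² = 1296952.75 − 1278030.25 = 18922.5
r = 171.05 / √(3.4 × 18922.5) = 171.05 / 253.6464 ≈ 0.674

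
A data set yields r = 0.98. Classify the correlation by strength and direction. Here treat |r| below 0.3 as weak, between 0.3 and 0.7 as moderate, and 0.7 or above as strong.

strong positive

r = 0.98 > 0 so the relationship is positive.
|r| = 0.98, which falls in the strong range.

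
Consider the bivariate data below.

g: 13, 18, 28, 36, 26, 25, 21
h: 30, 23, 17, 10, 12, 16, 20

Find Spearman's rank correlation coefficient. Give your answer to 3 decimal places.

Rank g: 1, 2, 6, 7, 5, 4, 3
Rank h: 7, 6, 4, 1, 2, 3, 5
d = rank(g) − rank(h): -6, -4, 2, 6, 3, 1, -2; Σd² = 106
ρ = 1 − 6Σd² / [n(n²−1)] = 1 − 6×106 / (7×48) = 1 − 636/336 ≈ -0.893

-0.893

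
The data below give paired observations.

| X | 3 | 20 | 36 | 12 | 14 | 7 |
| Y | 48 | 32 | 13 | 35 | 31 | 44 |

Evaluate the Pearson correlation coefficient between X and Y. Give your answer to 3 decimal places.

n = 6, ΣX = 92, ΣY = 203, ΣX² = 2094, ΣY² = 7619, ΣXY = 2414
nΣXY − ΣXΣY = 14484 − 18676 = -4192
nΣX² − (ΣX)² = 12564 − 8464 = 4100; nΣY² − (ΣY)² = 45714 − 41209 = 4505
r = -4192 / √(4100 × 4505) = -4192 / 4297.7320 ≈ -0.975

-0.975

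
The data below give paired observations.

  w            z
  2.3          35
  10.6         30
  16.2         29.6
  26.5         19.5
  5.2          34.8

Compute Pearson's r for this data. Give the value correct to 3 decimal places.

-0.971

n = 5, Σw = 60.8, Σz = 148.9, Σw² = 1109.38, Σz² = 4592.45, Σwz = 1575.73
nΣwz − ΣwΣz = 7878.65 − 9053.12 = -1174.47
nΣw² − (Σw)² = 5546.9 − 3696.64 = 1850.26; nΣz² − (Σz)² = 22962.25 − 22171.21 = 791.04
r = -1174.47 / √(1850.26 × 791.04) = -1174.47 / 1209.8056 ≈ -0.971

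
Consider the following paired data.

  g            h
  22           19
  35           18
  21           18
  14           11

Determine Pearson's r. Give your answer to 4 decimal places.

0.6385

n = 4, Σg = 92, Σh = 66, Σg² = 2346, Σh² = 1130, Σgh = 1580
nΣgh − ΣgΣh = 6320 − 6072 = 248
nΣg² − (Σg)² = 9384 − 8464 = 920; nΣh² − (Σh)² = 4520 − 4356 = 164
r = 248 / √(920 × 164) = 248 / 388.4327 ≈ 0.6385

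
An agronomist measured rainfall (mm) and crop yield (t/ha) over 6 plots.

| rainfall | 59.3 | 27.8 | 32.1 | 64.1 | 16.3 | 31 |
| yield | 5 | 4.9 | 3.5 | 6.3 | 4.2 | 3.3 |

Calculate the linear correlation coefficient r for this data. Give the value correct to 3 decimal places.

n = 6, Σx = 230.6, Σy = 27.2, Σx² = 10655.24, Σy² = 129.48, Σxy = 1119.66
nΣxy − ΣxΣy = 6717.96 − 6272.32 = 445.64
nΣx² − (Σx)² = 63931.44 − 53176.36 = 10755.08; nΣy² − (Σy)² = 776.88 − 739.84 = 37.04
r = 445.64 / √(10755.08 × 37.04) = 445.64 / 631.1641 ≈ 0.706

0.706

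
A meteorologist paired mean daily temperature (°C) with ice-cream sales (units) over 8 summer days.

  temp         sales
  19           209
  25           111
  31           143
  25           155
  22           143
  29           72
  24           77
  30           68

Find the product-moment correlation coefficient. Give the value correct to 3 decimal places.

n = 8, Σx = 205, Σy = 978, Σx² = 5373, Σy² = 136662, Σxy = 24176
nΣxy − ΣxΣy = 193408 − 200490 = -7082
nΣx² − (Σx)² = 42984 − 42025 = 959; nΣy² − (Σy)² = 1093296 − 956484 = 136812
r = -7082 / √(959 × 136812) = -7082 / 11454.3751 ≈ -0.618

-0.618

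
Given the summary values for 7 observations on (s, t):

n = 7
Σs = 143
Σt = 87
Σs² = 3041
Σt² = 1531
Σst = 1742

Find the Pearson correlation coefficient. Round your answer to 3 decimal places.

r = (nΣst − ΣsΣt) / √[(nΣs² − (Σs)²)(nΣt² − (Σt)²)]
Numerator: 7×1742 − 143×87 = -247
Denominator: √[(21287 − 20449)(10717 − 7569)] = √[838 × 3148] = 1624.1995
r = -247 / 1624.1995 ≈ -0.152

-0.152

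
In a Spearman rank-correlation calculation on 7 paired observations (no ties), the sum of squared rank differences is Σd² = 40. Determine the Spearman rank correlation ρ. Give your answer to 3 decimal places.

0.286

ρ = 1 − 6Σd² / [n(n²−1)] = 1 − 6×40 / (7×48)
  = 1 − 240/336 = 1 − 0.7143 ≈ 0.286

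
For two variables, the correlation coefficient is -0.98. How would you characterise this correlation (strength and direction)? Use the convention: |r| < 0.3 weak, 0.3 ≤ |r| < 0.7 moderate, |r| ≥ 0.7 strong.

r = -0.98 < 0 so the relationship is negative.
|r| = 0.98, which falls in the strong range.

strong negative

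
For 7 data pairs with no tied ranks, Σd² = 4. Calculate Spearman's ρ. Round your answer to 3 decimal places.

ρ = 1 − 6Σd² / [n(n²−1)] = 1 − 6×4 / (7×48)
  = 1 − 24/336 = 1 − 0.0714 ≈ 0.929

0.929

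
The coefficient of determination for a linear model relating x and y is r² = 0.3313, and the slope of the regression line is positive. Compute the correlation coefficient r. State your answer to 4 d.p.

|r| = √0.3313 = 0.5756
The association is positive, so r = 0.5756.

0.5756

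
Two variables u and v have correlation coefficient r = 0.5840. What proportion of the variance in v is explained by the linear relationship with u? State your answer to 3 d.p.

r² = (0.5840)² = 0.341

0.341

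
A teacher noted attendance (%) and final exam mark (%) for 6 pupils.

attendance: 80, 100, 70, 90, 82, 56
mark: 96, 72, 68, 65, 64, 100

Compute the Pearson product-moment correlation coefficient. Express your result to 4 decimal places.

n = 6, Σx = 478, Σy = 465, Σx² = 39260, Σy² = 37345, Σxy = 36338
nΣxy − ΣxΣy = 218028 − 222270 = -4242
nΣx² − (Σx)² = 235560 − 228484 = 7076; nΣy² − (Σy)² = 224070 − 216225 = 7845
r = -4242 / √(7076 × 7845) = -4242 / 7450.5852 ≈ -0.5694

-0.5694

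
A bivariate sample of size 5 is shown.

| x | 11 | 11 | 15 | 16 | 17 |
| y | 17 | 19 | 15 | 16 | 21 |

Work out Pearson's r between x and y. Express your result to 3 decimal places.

n = 5, Σx = 70, Σy = 88, Σx² = 1012, Σy² = 1572, Σxy = 1234
nΣxy − ΣxΣy = 6170 − 6160 = 10
nΣx² − (Σx)² = 5060 − 4900 = 160; nΣy² − (Σy)² = 7860 − 7744 = 116
r = 10 / √(160 × 116) = 10 / 136.2351 ≈ 0.073

0.073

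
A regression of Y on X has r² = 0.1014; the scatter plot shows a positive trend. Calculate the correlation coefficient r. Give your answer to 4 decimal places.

0.3184

|r| = √0.1014 = 0.3184
The association is positive, so r = 0.3184.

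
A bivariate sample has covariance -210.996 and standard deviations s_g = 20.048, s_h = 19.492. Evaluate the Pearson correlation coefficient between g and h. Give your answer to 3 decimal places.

-0.540

r = Cov(g,h) / (s_g · s_h) = -210.996 / (20.048 × 19.492)
  = -210.996 / 390.7756 ≈ -0.540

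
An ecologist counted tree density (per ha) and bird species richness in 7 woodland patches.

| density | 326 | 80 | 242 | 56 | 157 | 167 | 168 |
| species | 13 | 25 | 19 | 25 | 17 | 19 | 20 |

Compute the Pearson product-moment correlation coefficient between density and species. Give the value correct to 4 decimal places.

n = 7, Σx = 1196, Σy = 138, Σx² = 255138, Σy² = 2830, Σxy = 21438
nΣxy − ΣxΣy = 150066 − 165048 = -14982
nΣx² − (Σx)² = 1785966 − 1430416 = 355550; nΣy² − (Σy)² = 19810 − 19044 = 766
r = -14982 / √(355550 × 766) = -14982 / 16503.0694 ≈ -0.9078

-0.9078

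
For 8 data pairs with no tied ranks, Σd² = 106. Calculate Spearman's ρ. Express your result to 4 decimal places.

ρ = 1 − 6Σd² / [n(n²−1)] = 1 − 6×106 / (8×63)
  = 1 − 636/504 = 1 − 1.26190 ≈ -0.2619

-0.2619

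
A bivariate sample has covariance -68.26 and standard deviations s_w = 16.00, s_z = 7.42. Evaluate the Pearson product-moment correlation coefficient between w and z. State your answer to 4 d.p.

r = Cov(w,z) / (s_w · s_z) = -68.26 / (16.00 × 7.42)
  = -68.26 / 118.7200 ≈ -0.5750

-0.5750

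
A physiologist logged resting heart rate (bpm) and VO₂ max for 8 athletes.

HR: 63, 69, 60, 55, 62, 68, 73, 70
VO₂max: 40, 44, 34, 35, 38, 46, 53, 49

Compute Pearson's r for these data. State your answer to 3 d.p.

0.945

n = 8, Σx = 520, Σy = 339, Σx² = 34052, Σy² = 14687, Σxy = 22304
nΣxy − ΣxΣy = 178432 − 176280 = 2152
nΣx² − (Σx)² = 272416 − 270400 = 2016; nΣy² − (Σy)² = 117496 − 114921 = 2575
r = 2152 / √(2016 × 2575) = 2152 / 2278.4205 ≈ 0.945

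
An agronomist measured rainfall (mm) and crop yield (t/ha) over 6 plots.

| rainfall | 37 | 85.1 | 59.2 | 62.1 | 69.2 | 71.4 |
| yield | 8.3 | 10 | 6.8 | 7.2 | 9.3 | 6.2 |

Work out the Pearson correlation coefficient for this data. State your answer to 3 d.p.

0.292

n = 6, Σx = 384, Σy = 47.8, Σx² = 25858.66, Σy² = 391.9, Σxy = 3094.02
nΣxy − ΣxΣy = 18564.12 − 18355.2 = 208.92
nΣx² − (Σx)² = 155151.96 − 147456 = 7695.96; nΣy² − (Σy)² = 2351.4 − 2284.84 = 66.56
r = 208.92 / √(7695.96 × 66.56) = 208.92 / 715.7116 ≈ 0.292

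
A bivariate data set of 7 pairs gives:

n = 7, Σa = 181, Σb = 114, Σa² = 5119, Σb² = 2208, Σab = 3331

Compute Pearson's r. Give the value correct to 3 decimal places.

r = (nΣab − ΣaΣb) / √[(nΣa² − (Σa)²)(nΣb² − (Σb)²)]
Numerator: 7×3331 − 181×114 = 2683
Denominator: √[(35833 − 32761)(15456 − 12996)] = √[3072 × 2460] = 2749.0216
r = 2683 / 2749.0216 ≈ 0.976

0.976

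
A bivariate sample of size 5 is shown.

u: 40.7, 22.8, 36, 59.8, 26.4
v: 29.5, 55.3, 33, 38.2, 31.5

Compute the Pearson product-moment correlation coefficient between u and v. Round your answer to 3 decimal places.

-0.325

n = 5, Σu = 185.7, Σv = 187.5, Σu² = 7745.33, Σv² = 7468.83, Σuv = 6765.45
nΣuv − ΣuΣv = 33827.25 − 34818.75 = -991.5
nΣu² − (Σu)² = 38726.65 − 34484.49 = 4242.16; nΣv² − (Σv)² = 37344.15 − 35156.25 = 2187.9
r = -991.5 / √(4242.16 × 2187.9) = -991.5 / 3046.5426 ≈ -0.325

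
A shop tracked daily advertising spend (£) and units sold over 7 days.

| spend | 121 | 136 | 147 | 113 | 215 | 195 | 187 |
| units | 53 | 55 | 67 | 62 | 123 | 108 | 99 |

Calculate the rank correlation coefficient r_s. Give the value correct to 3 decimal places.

0.893

Rank spend: 2, 3, 4, 1, 7, 6, 5
Rank units: 1, 2, 4, 3, 7, 6, 5
d = rank(spend) − rank(units): 1, 1, 0, -2, 0, 0, 0; Σd² = 6
ρ = 1 − 6Σd² / [n(n²−1)] = 1 − 6×6 / (7×48) = 1 − 36/336 ≈ 0.893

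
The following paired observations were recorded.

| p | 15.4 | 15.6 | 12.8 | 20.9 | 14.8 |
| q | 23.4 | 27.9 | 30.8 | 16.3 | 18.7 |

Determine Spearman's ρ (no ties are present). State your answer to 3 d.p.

-0.600

Rank p: 3, 4, 1, 5, 2
Rank q: 3, 4, 5, 1, 2
d = rank(p) − rank(q): 0, 0, -4, 4, 0; Σd² = 32
ρ = 1 − 6Σd² / [n(n²−1)] = 1 − 6×32 / (5×24) = 1 − 192/120 ≈ -0.600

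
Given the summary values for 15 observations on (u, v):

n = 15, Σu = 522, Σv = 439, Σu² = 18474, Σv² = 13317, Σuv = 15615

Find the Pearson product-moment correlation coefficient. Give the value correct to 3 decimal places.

r = (nΣuv − ΣuΣv) / √[(nΣu² − (Σu)²)(nΣv² − (Σv)²)]
Numerator: 15×15615 − 522×439 = 5067
Denominator: √[(277110 − 272484)(199755 − 192721)] = √[4626 × 7034] = 5704.3215
r = 5067 / 5704.3215 ≈ 0.888

0.888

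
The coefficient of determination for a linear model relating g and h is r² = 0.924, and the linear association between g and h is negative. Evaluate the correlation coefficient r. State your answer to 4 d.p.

-0.9612

|r| = √0.924 = 0.9612
The association is negative, so r = −0.9612.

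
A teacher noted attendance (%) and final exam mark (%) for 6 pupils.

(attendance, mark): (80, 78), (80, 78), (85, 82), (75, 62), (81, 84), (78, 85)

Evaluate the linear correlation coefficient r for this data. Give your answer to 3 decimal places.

0.659

n = 6, Σx = 479, Σy = 469, Σx² = 38295, Σy² = 37017, Σxy = 37534
nΣxy − ΣxΣy = 225204 − 224651 = 553
nΣx² − (Σx)² = 229770 − 229441 = 329; nΣy² − (Σy)² = 222102 − 219961 = 2141
r = 553 / √(329 × 2141) = 553 / 839.2789 ≈ 0.659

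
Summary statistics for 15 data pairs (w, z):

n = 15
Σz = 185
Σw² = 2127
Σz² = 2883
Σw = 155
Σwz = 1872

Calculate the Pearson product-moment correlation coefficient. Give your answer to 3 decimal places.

-0.071

r = (nΣwz − ΣwΣz) / √[(nΣw² − (Σw)²)(nΣz² − (Σz)²)]
Numerator: 15×1872 − 155×185 = -595
Denominator: √[(31905 − 24025)(43245 − 34225)] = √[7880 × 9020] = 8430.7532
r = -595 / 8430.7532 ≈ -0.071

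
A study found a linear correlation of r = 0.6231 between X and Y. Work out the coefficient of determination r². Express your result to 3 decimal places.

0.388

r² = (0.6231)² = 0.388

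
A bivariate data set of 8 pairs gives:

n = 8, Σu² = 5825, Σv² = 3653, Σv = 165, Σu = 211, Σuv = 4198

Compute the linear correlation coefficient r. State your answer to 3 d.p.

r = (nΣuv − ΣuΣv) / √[(nΣu² − (Σu)²)(nΣv² − (Σv)²)]
Numerator: 8×4198 − 211×165 = -1231
Denominator: √[(46600 − 44521)(29224 − 27225)] = √[2079 × 1999] = 2038.6076
r = -1231 / 2038.6076 ≈ -0.604

-0.604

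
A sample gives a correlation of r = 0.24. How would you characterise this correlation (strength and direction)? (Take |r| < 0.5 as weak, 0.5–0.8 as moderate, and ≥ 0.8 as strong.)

r = 0.24 > 0 so the relationship is positive.
|r| = 0.24, which falls in the weak range.

weak positive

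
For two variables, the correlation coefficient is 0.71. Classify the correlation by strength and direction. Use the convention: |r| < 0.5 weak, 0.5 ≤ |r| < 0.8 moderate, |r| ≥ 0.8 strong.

moderate positive

r = 0.71 > 0 so the relationship is positive.
|r| = 0.71, which falls in the moderate range.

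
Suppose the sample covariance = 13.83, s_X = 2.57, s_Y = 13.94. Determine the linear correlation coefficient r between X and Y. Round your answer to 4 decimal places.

r = Cov(X,Y) / (s_X · s_Y) = 13.83 / (2.57 × 13.94)
  = 13.83 / 35.8258 ≈ 0.3860

0.3860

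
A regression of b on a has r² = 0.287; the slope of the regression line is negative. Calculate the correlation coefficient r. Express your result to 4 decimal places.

-0.5357

|r| = √0.287 = 0.5357
The association is negative, so r = −0.5357.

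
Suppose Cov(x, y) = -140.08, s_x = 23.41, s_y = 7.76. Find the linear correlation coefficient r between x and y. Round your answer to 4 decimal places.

-0.7711

r = Cov(x,y) / (s_x · s_y) = -140.08 / (23.41 × 7.76)
  = -140.08 / 181.6616 ≈ -0.7711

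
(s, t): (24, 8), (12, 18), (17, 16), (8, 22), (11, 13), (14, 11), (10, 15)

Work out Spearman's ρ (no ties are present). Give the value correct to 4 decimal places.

-0.6071

Rank s: 7, 4, 6, 1, 3, 5, 2
Rank t: 1, 6, 5, 7, 3, 2, 4
d = rank(s) − rank(t): 6, -2, 1, -6, 0, 3, -2; Σd² = 90
ρ = 1 − 6Σd² / [n(n²−1)] = 1 − 6×90 / (7×48) = 1 − 540/336 ≈ -0.6071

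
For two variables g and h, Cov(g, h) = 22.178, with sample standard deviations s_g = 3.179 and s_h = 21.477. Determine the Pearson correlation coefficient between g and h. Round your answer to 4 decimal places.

r = Cov(g,h) / (s_g · s_h) = 22.178 / (3.179 × 21.477)
  = 22.178 / 68.2754 ≈ 0.3248

0.3248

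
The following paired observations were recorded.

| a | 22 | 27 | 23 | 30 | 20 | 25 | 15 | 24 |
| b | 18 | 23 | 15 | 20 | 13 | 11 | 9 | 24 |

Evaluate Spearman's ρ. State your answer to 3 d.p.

Rank a: 3, 7, 4, 8, 2, 6, 1, 5
Rank b: 5, 7, 4, 6, 3, 2, 1, 8
d = rank(a) − rank(b): -2, 0, 0, 2, -1, 4, 0, -3; Σd² = 34
ρ = 1 − 6Σd² / [n(n²−1)] = 1 − 6×34 / (8×63) = 1 − 204/504 ≈ 0.595

0.595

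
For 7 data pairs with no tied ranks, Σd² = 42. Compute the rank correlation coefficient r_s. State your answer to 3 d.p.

ρ = 1 − 6Σd² / [n(n²−1)] = 1 − 6×42 / (7×48)
  = 1 − 252/336 = 1 − 0.7500 ≈ 0.250

0.250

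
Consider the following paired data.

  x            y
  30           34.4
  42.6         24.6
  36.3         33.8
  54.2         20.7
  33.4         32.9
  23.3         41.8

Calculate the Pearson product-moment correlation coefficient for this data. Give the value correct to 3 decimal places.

n = 6, Σx = 219.8, Σy = 188.2, Σx² = 8628.54, Σy² = 6189.1, Σxy = 6501.64
nΣxy − ΣxΣy = 39009.84 − 41366.36 = -2356.52
nΣx² − (Σx)² = 51771.24 − 48312.04 = 3459.2; nΣy² − (Σy)² = 37134.6 − 35419.24 = 1715.36
r = -2356.52 / √(3459.2 × 1715.36) = -2356.52 / 2435.9338 ≈ -0.967

-0.967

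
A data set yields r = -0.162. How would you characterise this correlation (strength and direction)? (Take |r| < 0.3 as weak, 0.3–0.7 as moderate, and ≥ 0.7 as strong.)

r = -0.162 < 0 so the relationship is negative.
|r| = 0.162, which falls in the weak range.

weak negative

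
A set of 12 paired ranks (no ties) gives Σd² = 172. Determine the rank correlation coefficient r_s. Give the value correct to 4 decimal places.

ρ = 1 − 6Σd² / [n(n²−1)] = 1 − 6×172 / (12×143)
  = 1 − 1032/1716 = 1 − 0.60140 ≈ 0.3986

0.3986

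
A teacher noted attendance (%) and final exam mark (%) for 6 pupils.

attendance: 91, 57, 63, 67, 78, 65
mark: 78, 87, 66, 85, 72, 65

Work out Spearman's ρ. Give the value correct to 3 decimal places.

Rank attendance: 6, 1, 2, 4, 5, 3
Rank mark: 4, 6, 2, 5, 3, 1
d = rank(attendance) − rank(mark): 2, -5, 0, -1, 2, 2; Σd² = 38
ρ = 1 − 6Σd² / [n(n²−1)] = 1 − 6×38 / (6×35) = 1 − 228/210 ≈ -0.086

-0.086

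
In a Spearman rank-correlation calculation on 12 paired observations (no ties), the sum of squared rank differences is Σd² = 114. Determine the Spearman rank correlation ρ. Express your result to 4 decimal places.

ρ = 1 − 6Σd² / [n(n²−1)] = 1 − 6×114 / (12×143)
  = 1 − 684/1716 = 1 − 0.39860 ≈ 0.6014

0.6014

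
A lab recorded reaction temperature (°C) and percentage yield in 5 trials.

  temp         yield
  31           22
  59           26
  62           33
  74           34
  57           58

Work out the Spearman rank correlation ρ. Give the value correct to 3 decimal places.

0.400

Rank temp: 1, 3, 4, 5, 2
Rank yield: 1, 2, 3, 4, 5
d = rank(temp) − rank(yield): 0, 1, 1, 1, -3; Σd² = 12
ρ = 1 − 6Σd² / [n(n²−1)] = 1 − 6×12 / (5×24) = 1 − 72/120 ≈ 0.400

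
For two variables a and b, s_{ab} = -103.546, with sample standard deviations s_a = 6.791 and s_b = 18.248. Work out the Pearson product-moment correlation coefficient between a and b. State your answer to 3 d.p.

-0.836

r = Cov(a,b) / (s_a · s_b) = -103.546 / (6.791 × 18.248)
  = -103.546 / 123.9222 ≈ -0.836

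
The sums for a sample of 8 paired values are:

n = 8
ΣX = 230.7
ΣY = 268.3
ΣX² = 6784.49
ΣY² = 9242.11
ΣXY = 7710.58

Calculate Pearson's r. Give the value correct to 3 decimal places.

-0.148

r = (nΣXY − ΣXΣY) / √[(nΣX² − (ΣX)²)(nΣY² − (ΣY)²)]
Numerator: 8×7710.58 − 230.7×268.3 = -212.17
Denominator: √[(54275.92 − 53222.49)(73936.88 − 71984.89)] = √[1053.43 × 1951.99] = 1433.9752
r = -212.17 / 1433.9752 ≈ -0.148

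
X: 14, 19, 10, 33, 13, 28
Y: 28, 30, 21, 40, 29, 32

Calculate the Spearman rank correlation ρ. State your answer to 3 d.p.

Rank X: 3, 4, 1, 6, 2, 5
Rank Y: 2, 4, 1, 6, 3, 5
d = rank(X) − rank(Y): 1, 0, 0, 0, -1, 0; Σd² = 2
ρ = 1 − 6Σd² / [n(n²−1)] = 1 − 6×2 / (6×35) = 1 − 12/210 ≈ 0.943

0.943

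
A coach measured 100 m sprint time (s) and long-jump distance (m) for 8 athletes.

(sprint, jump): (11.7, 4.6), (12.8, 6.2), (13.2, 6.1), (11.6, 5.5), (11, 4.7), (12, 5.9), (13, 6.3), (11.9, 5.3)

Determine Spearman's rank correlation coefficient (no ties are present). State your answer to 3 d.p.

Rank sprint: 3, 6, 8, 2, 1, 5, 7, 4
Rank jump: 1, 7, 6, 4, 2, 5, 8, 3
d = rank(sprint) − rank(jump): 2, -1, 2, -2, -1, 0, -1, 1; Σd² = 16
ρ = 1 − 6Σd² / [n(n²−1)] = 1 − 6×16 / (8×63) = 1 − 96/504 ≈ 0.810

0.810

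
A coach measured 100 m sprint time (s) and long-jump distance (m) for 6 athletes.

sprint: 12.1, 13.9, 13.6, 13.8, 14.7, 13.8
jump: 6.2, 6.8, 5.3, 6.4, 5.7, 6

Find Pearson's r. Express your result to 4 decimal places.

-0.1470

n = 6, Σx = 81.9, Σy = 36.4, Σx² = 1121.55, Σy² = 222.22, Σxy = 496.53
nΣxy − ΣxΣy = 2979.18 − 2981.16 = -1.98
nΣx² − (Σx)² = 6729.3 − 6707.61 = 21.69; nΣy² − (Σy)² = 1333.32 − 1324.96 = 8.36
r = -1.98 / √(21.69 × 8.36) = -1.98 / 13.4658 ≈ -0.1470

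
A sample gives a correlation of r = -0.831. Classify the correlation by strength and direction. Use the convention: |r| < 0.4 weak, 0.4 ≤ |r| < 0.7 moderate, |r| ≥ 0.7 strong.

r = -0.831 < 0 so the relationship is negative.
|r| = 0.831, which falls in the strong range.

strong negative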